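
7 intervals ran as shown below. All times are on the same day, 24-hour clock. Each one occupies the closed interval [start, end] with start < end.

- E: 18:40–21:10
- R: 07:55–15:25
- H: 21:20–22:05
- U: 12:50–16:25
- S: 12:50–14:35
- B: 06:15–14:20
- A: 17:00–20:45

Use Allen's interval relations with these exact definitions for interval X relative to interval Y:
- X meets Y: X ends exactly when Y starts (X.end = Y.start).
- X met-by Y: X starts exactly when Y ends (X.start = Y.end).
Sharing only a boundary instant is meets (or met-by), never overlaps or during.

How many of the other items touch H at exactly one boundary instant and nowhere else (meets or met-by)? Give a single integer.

Target H = [21:20, 22:05].
A [17:00, 20:45] → before → no.
B [06:15, 14:20] → before → no.
E [18:40, 21:10] → before → no.
R [07:55, 15:25] → before → no.
S [12:50, 14:35] → before → no.
U [12:50, 16:25] → before → no.
Total: 0.

0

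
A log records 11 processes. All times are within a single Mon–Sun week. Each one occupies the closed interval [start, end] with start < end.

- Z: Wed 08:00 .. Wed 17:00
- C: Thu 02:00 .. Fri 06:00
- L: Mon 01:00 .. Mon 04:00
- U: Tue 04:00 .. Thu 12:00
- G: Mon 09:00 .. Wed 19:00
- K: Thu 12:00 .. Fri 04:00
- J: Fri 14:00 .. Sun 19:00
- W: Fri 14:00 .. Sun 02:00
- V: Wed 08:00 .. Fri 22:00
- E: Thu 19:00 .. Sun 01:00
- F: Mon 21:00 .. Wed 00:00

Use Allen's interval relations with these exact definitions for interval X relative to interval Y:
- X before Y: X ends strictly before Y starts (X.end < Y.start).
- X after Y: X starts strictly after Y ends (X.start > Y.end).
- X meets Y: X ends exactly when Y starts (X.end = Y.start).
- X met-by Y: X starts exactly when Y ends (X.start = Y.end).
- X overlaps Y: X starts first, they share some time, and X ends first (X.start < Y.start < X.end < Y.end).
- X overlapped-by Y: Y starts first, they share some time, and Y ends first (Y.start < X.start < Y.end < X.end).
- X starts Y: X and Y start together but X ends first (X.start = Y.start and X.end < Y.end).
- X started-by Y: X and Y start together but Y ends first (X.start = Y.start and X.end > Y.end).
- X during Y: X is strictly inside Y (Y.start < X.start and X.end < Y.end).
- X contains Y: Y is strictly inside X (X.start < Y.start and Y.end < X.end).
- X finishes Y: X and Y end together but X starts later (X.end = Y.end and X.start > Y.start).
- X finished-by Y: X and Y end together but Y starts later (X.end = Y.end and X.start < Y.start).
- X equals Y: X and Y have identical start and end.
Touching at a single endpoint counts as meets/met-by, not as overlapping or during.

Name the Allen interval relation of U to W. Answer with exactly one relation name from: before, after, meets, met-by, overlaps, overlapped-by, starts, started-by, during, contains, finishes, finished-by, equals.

U = [Tue 04:00, Thu 12:00]; W = [Fri 14:00, Sun 02:00].
Compare endpoints: U.start < W.start, U.start < W.end, U.end < W.start, U.end < W.end.
That pattern is 'before'.

before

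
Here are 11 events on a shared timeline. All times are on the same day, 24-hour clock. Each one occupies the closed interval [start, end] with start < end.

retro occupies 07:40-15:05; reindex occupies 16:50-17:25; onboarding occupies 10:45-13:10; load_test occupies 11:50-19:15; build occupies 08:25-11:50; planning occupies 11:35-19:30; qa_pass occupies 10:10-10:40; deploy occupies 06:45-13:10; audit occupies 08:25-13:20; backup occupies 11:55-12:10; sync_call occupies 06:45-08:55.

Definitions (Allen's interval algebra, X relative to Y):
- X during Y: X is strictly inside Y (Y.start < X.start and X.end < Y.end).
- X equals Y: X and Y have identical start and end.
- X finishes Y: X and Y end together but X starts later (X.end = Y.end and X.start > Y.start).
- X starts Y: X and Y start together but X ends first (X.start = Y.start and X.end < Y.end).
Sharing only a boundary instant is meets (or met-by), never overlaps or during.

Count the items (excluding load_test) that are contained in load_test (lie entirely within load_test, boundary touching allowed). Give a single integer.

Target load_test = [11:50, 19:15].
audit [08:25, 13:20] → overlaps → no.
backup [11:55, 12:10] → during → counts.
build [08:25, 11:50] → meets → no.
deploy [06:45, 13:10] → overlaps → no.
onboarding [10:45, 13:10] → overlaps → no.
planning [11:35, 19:30] → contains → no.
qa_pass [10:10, 10:40] → before → no.
reindex [16:50, 17:25] → during → counts.
retro [07:40, 15:05] → overlaps → no.
sync_call [06:45, 08:55] → before → no.
Total: 2.

2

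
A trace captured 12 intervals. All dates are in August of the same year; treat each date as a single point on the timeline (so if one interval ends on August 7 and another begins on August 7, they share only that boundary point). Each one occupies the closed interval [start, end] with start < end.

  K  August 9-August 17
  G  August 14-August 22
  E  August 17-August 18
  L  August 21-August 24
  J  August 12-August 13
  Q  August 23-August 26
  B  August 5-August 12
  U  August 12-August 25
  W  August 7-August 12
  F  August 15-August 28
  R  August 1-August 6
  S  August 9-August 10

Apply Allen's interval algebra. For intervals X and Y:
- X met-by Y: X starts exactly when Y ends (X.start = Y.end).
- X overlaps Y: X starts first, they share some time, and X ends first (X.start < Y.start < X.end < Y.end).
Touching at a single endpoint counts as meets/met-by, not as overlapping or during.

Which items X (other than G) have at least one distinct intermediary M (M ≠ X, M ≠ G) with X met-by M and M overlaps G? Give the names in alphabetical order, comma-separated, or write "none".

Target G = [August 14, August 22].
Intermediaries M with M overlaps G: K.
Via K — items with X met-by K: E.
Union: E.

E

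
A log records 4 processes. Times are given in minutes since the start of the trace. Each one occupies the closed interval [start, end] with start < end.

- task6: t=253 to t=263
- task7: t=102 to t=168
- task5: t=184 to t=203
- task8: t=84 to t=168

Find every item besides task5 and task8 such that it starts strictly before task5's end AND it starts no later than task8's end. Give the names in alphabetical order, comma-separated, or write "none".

Conditions: its start is strictly before task5's end (X.start < t=203) AND its start is no later than task8's end (X.start <= t=168).
task6: start t=253 < t=203? ✗; start t=253 <= t=168? ✗ → no.
task7: start t=102 < t=203? ✓; start t=102 <= t=168? ✓ → yes.
Result: task7.

task7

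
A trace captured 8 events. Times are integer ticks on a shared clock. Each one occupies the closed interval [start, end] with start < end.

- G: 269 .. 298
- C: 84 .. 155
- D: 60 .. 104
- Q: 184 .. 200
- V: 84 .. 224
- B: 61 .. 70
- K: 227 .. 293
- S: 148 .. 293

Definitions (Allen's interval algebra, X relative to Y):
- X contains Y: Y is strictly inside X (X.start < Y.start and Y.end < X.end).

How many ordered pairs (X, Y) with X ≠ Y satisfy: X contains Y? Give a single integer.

Checking all 56 ordered pairs for relation 'contains'; matching pairs in alphabetical order:
(D, B): D contains B ✓
(S, Q): S contains Q ✓
(V, Q): V contains Q ✓
Count: 3.

3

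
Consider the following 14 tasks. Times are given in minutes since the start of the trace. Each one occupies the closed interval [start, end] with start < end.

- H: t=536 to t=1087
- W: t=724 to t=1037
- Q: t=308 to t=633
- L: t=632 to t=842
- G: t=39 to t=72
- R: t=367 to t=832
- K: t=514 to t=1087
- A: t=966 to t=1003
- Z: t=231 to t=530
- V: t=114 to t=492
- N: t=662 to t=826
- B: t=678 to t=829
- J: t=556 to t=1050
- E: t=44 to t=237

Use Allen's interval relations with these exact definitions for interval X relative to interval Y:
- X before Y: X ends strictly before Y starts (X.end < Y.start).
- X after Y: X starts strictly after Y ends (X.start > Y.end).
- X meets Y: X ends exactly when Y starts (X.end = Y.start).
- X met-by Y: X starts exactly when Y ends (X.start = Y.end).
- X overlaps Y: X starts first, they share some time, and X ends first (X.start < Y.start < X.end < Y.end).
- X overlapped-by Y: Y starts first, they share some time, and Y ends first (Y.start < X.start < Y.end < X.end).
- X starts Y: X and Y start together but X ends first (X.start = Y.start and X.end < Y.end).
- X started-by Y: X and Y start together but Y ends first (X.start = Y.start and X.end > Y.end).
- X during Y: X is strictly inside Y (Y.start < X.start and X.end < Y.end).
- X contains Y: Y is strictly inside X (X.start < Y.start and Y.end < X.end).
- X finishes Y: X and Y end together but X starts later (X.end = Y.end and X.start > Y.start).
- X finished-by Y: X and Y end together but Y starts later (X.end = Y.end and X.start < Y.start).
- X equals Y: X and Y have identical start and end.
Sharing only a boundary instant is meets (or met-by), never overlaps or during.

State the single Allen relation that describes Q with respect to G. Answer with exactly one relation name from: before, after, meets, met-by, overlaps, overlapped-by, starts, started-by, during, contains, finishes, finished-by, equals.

Q = [t=308, t=633]; G = [t=39, t=72].
Compare endpoints: Q.start > G.start, Q.start > G.end, Q.end > G.start, Q.end > G.end.
That pattern is 'after'.

after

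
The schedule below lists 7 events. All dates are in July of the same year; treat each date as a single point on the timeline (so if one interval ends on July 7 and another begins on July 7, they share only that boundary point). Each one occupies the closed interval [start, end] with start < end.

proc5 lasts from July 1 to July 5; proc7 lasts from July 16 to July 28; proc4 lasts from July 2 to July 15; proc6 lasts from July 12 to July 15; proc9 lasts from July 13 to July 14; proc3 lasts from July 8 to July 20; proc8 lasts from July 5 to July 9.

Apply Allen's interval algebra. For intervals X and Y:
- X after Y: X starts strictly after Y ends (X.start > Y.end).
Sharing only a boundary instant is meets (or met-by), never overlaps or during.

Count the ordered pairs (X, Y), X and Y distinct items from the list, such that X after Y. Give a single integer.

10

Checking all 42 ordered pairs for relation 'after'; matching pairs in alphabetical order:
(proc3, proc5): proc3 after proc5 ✓
(proc6, proc5): proc6 after proc5 ✓
(proc6, proc8): proc6 after proc8 ✓
(proc7, proc4): proc7 after proc4 ✓
(proc7, proc5): proc7 after proc5 ✓
(proc7, proc6): proc7 after proc6 ✓
(proc7, proc8): proc7 after proc8 ✓
(proc7, proc9): proc7 after proc9 ✓
(proc9, proc5): proc9 after proc5 ✓
(proc9, proc8): proc9 after proc8 ✓
Count: 10.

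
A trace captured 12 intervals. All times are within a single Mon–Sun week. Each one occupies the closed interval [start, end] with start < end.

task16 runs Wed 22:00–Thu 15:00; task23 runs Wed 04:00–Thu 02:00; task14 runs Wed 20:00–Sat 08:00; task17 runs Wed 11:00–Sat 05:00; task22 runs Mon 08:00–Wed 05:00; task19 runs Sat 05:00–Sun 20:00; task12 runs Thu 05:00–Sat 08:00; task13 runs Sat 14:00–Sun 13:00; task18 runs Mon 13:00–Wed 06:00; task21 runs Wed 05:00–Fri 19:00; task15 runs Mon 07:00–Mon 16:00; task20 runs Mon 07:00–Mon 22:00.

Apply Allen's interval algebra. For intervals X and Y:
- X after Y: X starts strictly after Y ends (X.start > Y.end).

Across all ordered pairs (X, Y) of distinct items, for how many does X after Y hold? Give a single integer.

38

Checking all 132 ordered pairs for relation 'after'; matching pairs in alphabetical order:
(task12, task15): task12 after task15 ✓
(task12, task18): task12 after task18 ✓
(task12, task20): task12 after task20 ✓
(task12, task22): task12 after task22 ✓
(task12, task23): task12 after task23 ✓
(task13, task12): task13 after task12 ✓
(task13, task14): task13 after task14 ✓
(task13, task15): task13 after task15 ✓
(task13, task16): task13 after task16 ✓
(task13, task17): task13 after task17 ✓
(task13, task18): task13 after task18 ✓
(task13, task20): task13 after task20 ✓
(task13, task21): task13 after task21 ✓
(task13, task22): task13 after task22 ✓
(task13, task23): task13 after task23 ✓
(task14, task15): task14 after task15 ✓
(task14, task18): task14 after task18 ✓
(task14, task20): task14 after task20 ✓
(task14, task22): task14 after task22 ✓
(task16, task15): task16 after task15 ✓
(task16, task18): task16 after task18 ✓
(task16, task20): task16 after task20 ✓
(task16, task22): task16 after task22 ✓
(task17, task15): task17 after task15 ✓
... plus 14 further pairs not listed.
Count: 38.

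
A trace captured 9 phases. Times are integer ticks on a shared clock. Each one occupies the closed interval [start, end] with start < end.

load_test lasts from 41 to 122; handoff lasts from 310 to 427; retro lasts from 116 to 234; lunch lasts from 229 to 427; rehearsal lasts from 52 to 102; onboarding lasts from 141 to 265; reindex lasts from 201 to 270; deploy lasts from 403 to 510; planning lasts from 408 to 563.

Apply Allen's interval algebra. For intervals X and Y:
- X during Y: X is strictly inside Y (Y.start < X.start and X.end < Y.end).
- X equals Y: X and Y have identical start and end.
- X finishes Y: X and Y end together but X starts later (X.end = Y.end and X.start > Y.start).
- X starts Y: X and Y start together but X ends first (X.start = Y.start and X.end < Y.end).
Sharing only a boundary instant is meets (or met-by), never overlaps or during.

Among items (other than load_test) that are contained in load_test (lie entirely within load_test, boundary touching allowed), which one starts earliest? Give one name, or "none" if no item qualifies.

rehearsal

Target load_test = [41, 122].
deploy [403, 510] → after → excluded.
handoff [310, 427] → after → excluded.
lunch [229, 427] → after → excluded.
onboarding [141, 265] → after → excluded.
planning [408, 563] → after → excluded.
rehearsal [52, 102] → during → candidate.
reindex [201, 270] → after → excluded.
retro [116, 234] → overlapped-by → excluded.
Among candidates, earliest start is 52 → rehearsal.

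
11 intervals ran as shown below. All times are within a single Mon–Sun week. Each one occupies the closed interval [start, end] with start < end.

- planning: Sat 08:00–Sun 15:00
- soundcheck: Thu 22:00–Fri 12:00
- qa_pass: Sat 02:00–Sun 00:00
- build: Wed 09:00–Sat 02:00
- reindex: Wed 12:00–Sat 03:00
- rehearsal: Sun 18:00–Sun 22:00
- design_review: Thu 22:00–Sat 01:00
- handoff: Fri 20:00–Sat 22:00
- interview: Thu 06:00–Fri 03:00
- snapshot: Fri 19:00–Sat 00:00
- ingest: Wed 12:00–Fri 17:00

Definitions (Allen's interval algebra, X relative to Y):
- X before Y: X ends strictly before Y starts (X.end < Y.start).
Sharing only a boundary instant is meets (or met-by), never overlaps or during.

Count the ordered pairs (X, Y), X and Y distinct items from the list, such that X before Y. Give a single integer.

Checking all 110 ordered pairs for relation 'before'; matching pairs in alphabetical order:
(build, planning): build before planning ✓
(build, rehearsal): build before rehearsal ✓
(design_review, planning): design_review before planning ✓
(design_review, qa_pass): design_review before qa_pass ✓
(design_review, rehearsal): design_review before rehearsal ✓
(handoff, rehearsal): handoff before rehearsal ✓
(ingest, handoff): ingest before handoff ✓
(ingest, planning): ingest before planning ✓
(ingest, qa_pass): ingest before qa_pass ✓
(ingest, rehearsal): ingest before rehearsal ✓
(ingest, snapshot): ingest before snapshot ✓
(interview, handoff): interview before handoff ✓
(interview, planning): interview before planning ✓
(interview, qa_pass): interview before qa_pass ✓
(interview, rehearsal): interview before rehearsal ✓
(interview, snapshot): interview before snapshot ✓
(planning, rehearsal): planning before rehearsal ✓
(qa_pass, rehearsal): qa_pass before rehearsal ✓
(reindex, planning): reindex before planning ✓
(reindex, rehearsal): reindex before rehearsal ✓
(snapshot, planning): snapshot before planning ✓
(snapshot, qa_pass): snapshot before qa_pass ✓
(snapshot, rehearsal): snapshot before rehearsal ✓
(soundcheck, handoff): soundcheck before handoff ✓
... plus 4 further pairs not listed.
Count: 28.

28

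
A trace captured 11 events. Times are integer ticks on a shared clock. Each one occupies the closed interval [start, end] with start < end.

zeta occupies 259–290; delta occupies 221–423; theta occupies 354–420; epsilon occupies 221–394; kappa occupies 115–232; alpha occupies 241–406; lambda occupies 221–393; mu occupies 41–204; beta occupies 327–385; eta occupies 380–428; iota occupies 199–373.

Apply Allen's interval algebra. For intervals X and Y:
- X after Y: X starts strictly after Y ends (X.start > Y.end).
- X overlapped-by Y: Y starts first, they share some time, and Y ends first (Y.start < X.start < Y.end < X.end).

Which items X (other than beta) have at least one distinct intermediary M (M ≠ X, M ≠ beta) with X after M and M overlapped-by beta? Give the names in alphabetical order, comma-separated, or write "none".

Target beta = [327, 385].
Intermediaries M with M overlapped-by beta: eta, theta.
Via eta — items with X after eta: none.
Via theta — items with X after theta: none.
Union: none.

none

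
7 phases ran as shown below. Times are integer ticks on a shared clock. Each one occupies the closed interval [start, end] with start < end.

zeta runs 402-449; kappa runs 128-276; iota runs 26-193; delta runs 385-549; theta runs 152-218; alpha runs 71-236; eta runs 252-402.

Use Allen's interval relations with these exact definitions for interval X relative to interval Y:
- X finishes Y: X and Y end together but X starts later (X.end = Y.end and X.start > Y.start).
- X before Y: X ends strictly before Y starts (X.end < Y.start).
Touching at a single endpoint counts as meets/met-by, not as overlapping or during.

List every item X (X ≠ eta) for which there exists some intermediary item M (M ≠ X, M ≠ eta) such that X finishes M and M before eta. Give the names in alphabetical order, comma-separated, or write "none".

Target eta = [252, 402].
Intermediaries M with M before eta: alpha, iota, theta.
Via alpha — items with X finishes alpha: none.
Via iota — items with X finishes iota: none.
Via theta — items with X finishes theta: none.
Union: none.

none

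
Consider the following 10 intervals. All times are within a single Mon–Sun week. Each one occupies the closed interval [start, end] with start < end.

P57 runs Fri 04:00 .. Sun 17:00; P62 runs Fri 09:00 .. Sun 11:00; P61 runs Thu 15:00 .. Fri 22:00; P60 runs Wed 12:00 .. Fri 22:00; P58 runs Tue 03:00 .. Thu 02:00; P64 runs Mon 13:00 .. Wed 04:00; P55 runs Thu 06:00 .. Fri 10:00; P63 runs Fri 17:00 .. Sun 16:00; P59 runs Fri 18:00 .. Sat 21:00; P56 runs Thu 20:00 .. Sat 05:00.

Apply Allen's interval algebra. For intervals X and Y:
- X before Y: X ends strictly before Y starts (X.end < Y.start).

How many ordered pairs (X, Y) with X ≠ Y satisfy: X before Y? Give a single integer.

Checking all 90 ordered pairs for relation 'before'; matching pairs in alphabetical order:
(P55, P59): P55 before P59 ✓
(P55, P63): P55 before P63 ✓
(P58, P55): P58 before P55 ✓
(P58, P56): P58 before P56 ✓
(P58, P57): P58 before P57 ✓
(P58, P59): P58 before P59 ✓
(P58, P61): P58 before P61 ✓
(P58, P62): P58 before P62 ✓
(P58, P63): P58 before P63 ✓
(P64, P55): P64 before P55 ✓
(P64, P56): P64 before P56 ✓
(P64, P57): P64 before P57 ✓
(P64, P59): P64 before P59 ✓
(P64, P60): P64 before P60 ✓
(P64, P61): P64 before P61 ✓
(P64, P62): P64 before P62 ✓
(P64, P63): P64 before P63 ✓
Count: 17.

17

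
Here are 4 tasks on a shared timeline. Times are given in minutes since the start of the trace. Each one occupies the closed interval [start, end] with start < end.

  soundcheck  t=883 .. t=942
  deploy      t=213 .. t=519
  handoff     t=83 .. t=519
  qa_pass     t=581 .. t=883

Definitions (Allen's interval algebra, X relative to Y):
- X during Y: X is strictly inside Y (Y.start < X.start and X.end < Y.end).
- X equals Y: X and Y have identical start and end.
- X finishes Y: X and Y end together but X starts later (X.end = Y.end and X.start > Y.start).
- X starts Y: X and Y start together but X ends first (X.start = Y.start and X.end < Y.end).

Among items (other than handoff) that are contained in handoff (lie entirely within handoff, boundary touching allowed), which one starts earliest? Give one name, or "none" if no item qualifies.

deploy

Target handoff = [t=83, t=519].
deploy [t=213, t=519] → finishes → candidate.
qa_pass [t=581, t=883] → after → excluded.
soundcheck [t=883, t=942] → after → excluded.
Among candidates, earliest start is t=213 → deploy.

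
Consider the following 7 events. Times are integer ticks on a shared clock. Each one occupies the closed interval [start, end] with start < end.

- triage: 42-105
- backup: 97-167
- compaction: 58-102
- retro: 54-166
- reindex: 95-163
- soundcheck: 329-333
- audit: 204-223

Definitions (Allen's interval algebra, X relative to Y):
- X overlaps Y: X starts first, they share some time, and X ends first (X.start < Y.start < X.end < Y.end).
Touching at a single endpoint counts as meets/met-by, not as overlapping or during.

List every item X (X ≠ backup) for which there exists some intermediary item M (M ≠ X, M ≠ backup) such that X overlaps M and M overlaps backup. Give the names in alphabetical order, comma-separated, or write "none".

Target backup = [97, 167].
Intermediaries M with M overlaps backup: compaction, reindex, retro, triage.
Via compaction — items with X overlaps compaction: none.
Via reindex — items with X overlaps reindex: compaction, triage.
Via retro — items with X overlaps retro: triage.
Via triage — items with X overlaps triage: none.
Union: compaction, triage.

compaction, triage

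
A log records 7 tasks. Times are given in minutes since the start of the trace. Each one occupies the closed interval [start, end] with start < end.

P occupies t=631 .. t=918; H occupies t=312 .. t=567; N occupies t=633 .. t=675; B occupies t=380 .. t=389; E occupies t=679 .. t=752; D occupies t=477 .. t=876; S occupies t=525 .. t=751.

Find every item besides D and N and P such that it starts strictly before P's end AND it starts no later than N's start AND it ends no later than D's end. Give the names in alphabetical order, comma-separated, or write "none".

B, H, S

Conditions: its start is strictly before P's end (X.start < t=918) AND its start is no later than N's start (X.start <= t=633) AND its end is no later than D's end (X.end <= t=876).
B: start t=380 < t=918? ✓; start t=380 <= t=633? ✓; end t=389 <= t=876? ✓ → yes.
E: start t=679 < t=918? ✓; start t=679 <= t=633? ✗; end t=752 <= t=876? ✓ → no.
H: start t=312 < t=918? ✓; start t=312 <= t=633? ✓; end t=567 <= t=876? ✓ → yes.
S: start t=525 < t=918? ✓; start t=525 <= t=633? ✓; end t=751 <= t=876? ✓ → yes.
Result: B, H, S.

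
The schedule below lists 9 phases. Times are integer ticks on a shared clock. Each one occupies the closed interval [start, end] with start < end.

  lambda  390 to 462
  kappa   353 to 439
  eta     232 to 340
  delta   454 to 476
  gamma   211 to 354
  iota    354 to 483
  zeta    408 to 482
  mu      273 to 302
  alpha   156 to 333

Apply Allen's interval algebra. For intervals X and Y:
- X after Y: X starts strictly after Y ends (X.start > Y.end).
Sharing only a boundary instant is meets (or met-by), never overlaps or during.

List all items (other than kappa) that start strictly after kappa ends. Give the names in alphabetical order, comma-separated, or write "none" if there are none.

Target kappa = [353, 439].
alpha [156, 333] → before → no.
delta [454, 476] → after → yes.
eta [232, 340] → before → no.
gamma [211, 354] → overlaps → no.
iota [354, 483] → overlapped-by → no.
lambda [390, 462] → overlapped-by → no.
mu [273, 302] → before → no.
zeta [408, 482] → overlapped-by → no.
Result: delta.

delta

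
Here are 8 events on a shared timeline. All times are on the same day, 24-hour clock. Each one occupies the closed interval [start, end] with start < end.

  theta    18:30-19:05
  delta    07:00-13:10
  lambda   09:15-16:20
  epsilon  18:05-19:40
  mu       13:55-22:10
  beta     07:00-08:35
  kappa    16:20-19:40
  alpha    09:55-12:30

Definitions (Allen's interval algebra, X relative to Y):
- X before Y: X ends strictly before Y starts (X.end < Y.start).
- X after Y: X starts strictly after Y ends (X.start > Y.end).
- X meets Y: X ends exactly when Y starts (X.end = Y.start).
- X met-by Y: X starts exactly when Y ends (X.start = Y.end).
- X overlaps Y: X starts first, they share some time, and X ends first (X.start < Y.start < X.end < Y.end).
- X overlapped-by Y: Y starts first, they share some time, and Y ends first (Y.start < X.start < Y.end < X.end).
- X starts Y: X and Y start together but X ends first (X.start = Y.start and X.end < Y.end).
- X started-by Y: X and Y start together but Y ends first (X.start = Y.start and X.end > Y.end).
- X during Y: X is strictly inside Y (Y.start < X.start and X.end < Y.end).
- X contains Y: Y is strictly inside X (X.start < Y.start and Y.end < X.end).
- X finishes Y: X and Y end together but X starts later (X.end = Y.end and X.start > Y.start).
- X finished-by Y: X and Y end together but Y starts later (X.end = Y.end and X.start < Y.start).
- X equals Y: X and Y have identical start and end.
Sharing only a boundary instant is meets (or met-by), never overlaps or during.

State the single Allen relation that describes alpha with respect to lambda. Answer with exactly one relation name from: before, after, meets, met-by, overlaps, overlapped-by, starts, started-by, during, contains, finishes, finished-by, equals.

during

alpha = [09:55, 12:30]; lambda = [09:15, 16:20].
Compare endpoints: alpha.start > lambda.start, alpha.start < lambda.end, alpha.end > lambda.start, alpha.end < lambda.end.
That pattern is 'during'.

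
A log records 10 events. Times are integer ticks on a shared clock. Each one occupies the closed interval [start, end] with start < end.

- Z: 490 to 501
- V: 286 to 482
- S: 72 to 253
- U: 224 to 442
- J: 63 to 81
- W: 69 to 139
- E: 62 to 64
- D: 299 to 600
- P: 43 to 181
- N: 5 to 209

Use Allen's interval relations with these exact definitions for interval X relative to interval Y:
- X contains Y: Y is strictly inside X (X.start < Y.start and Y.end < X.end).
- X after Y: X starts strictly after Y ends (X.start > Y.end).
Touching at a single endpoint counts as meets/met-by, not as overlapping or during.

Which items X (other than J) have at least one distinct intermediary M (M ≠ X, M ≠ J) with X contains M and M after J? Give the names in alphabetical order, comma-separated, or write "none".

D

Target J = [63, 81].
Intermediaries M with M after J: D, U, V, Z.
Via D — items with X contains D: none.
Via U — items with X contains U: none.
Via V — items with X contains V: none.
Via Z — items with X contains Z: D.
Union: D.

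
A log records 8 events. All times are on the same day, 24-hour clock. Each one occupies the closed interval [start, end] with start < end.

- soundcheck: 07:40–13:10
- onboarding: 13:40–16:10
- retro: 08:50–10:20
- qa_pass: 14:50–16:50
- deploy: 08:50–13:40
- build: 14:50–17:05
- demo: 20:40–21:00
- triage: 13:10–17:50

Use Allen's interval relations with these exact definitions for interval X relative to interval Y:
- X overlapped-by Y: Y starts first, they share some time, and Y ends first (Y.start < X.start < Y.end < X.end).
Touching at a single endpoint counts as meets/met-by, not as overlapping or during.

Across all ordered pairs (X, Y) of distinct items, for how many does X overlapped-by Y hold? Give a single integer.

4

Checking all 56 ordered pairs for relation 'overlapped-by'; matching pairs in alphabetical order:
(build, onboarding): build overlapped-by onboarding ✓
(deploy, soundcheck): deploy overlapped-by soundcheck ✓
(qa_pass, onboarding): qa_pass overlapped-by onboarding ✓
(triage, deploy): triage overlapped-by deploy ✓
Count: 4.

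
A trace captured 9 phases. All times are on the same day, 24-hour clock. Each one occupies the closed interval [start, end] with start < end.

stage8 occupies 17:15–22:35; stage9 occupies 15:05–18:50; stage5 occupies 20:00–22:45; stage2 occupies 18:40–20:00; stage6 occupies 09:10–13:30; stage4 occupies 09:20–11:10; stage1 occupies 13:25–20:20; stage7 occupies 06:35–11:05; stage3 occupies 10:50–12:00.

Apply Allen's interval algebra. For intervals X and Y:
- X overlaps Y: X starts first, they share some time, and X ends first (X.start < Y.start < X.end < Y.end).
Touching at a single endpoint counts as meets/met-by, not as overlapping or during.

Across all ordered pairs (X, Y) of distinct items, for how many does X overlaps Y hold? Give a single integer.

Checking all 72 ordered pairs for relation 'overlaps'; matching pairs in alphabetical order:
(stage1, stage5): stage1 overlaps stage5 ✓
(stage1, stage8): stage1 overlaps stage8 ✓
(stage4, stage3): stage4 overlaps stage3 ✓
(stage6, stage1): stage6 overlaps stage1 ✓
(stage7, stage3): stage7 overlaps stage3 ✓
(stage7, stage4): stage7 overlaps stage4 ✓
(stage7, stage6): stage7 overlaps stage6 ✓
(stage8, stage5): stage8 overlaps stage5 ✓
(stage9, stage2): stage9 overlaps stage2 ✓
(stage9, stage8): stage9 overlaps stage8 ✓
Count: 10.

10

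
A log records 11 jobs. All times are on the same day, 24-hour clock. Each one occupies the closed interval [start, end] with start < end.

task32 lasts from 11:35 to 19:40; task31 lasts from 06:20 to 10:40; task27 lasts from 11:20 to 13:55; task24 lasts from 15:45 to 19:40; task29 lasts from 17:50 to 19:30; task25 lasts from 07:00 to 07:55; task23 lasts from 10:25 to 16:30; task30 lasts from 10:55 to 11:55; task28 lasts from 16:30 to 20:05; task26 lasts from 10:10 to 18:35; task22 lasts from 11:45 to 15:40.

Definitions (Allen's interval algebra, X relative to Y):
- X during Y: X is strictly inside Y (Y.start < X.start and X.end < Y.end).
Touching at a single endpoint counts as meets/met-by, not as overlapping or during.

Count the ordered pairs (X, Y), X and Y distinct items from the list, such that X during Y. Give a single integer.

12

Checking all 110 ordered pairs for relation 'during'; matching pairs in alphabetical order:
(task22, task23): task22 during task23 ✓
(task22, task26): task22 during task26 ✓
(task22, task32): task22 during task32 ✓
(task23, task26): task23 during task26 ✓
(task25, task31): task25 during task31 ✓
(task27, task23): task27 during task23 ✓
(task27, task26): task27 during task26 ✓
(task29, task24): task29 during task24 ✓
(task29, task28): task29 during task28 ✓
(task29, task32): task29 during task32 ✓
(task30, task23): task30 during task23 ✓
(task30, task26): task30 during task26 ✓
Count: 12.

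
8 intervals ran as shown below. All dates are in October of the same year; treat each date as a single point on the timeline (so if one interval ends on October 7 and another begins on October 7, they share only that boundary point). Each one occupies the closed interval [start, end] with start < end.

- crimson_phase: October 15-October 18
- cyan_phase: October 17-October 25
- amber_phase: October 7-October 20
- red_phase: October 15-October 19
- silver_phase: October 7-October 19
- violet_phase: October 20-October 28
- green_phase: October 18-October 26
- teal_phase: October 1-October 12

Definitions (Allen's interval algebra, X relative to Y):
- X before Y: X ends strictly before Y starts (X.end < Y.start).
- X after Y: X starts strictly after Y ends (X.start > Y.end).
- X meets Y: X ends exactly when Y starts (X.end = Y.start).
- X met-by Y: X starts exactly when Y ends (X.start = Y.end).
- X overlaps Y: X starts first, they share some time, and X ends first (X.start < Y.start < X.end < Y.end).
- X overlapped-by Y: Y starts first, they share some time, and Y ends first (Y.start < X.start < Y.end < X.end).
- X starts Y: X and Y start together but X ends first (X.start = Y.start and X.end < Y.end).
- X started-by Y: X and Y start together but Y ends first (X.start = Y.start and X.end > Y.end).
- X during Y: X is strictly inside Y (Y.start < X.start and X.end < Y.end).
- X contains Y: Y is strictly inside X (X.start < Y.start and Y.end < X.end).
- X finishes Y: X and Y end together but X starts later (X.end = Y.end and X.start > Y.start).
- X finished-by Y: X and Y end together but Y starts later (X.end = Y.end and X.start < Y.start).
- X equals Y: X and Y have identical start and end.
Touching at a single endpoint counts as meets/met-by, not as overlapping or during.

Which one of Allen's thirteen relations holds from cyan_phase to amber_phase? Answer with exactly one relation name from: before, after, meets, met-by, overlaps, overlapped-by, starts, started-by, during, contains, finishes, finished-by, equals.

cyan_phase = [October 17, October 25]; amber_phase = [October 7, October 20].
Compare endpoints: cyan_phase.start > amber_phase.start, cyan_phase.start < amber_phase.end, cyan_phase.end > amber_phase.start, cyan_phase.end > amber_phase.end.
That pattern is 'overlapped-by'.

overlapped-by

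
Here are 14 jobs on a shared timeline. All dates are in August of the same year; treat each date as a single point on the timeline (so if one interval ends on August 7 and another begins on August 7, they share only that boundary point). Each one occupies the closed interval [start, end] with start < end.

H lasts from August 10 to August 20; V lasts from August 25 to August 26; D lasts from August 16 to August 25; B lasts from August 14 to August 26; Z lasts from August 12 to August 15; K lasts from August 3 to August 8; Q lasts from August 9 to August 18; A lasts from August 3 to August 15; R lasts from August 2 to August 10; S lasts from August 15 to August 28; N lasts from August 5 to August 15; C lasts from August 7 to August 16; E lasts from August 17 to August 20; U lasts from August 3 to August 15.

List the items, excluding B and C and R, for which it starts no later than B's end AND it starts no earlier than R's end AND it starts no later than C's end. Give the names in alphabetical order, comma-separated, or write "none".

D, H, S, Z

Conditions: its start is no later than B's end (X.start <= August 26) AND its start is no earlier than R's end (X.start >= August 10) AND its start is no later than C's end (X.start <= August 16).
A: start August 3 <= August 26? ✓; start August 3 >= August 10? ✗; start August 3 <= August 16? ✓ → no.
D: start August 16 <= August 26? ✓; start August 16 >= August 10? ✓; start August 16 <= August 16? ✓ → yes.
E: start August 17 <= August 26? ✓; start August 17 >= August 10? ✓; start August 17 <= August 16? ✗ → no.
H: start August 10 <= August 26? ✓; start August 10 >= August 10? ✓; start August 10 <= August 16? ✓ → yes.
K: start August 3 <= August 26? ✓; start August 3 >= August 10? ✗; start August 3 <= August 16? ✓ → no.
N: start August 5 <= August 26? ✓; start August 5 >= August 10? ✗; start August 5 <= August 16? ✓ → no.
Q: start August 9 <= August 26? ✓; start August 9 >= August 10? ✗; start August 9 <= August 16? ✓ → no.
S: start August 15 <= August 26? ✓; start August 15 >= August 10? ✓; start August 15 <= August 16? ✓ → yes.
U: start August 3 <= August 26? ✓; start August 3 >= August 10? ✗; start August 3 <= August 16? ✓ → no.
V: start August 25 <= August 26? ✓; start August 25 >= August 10? ✓; start August 25 <= August 16? ✗ → no.
Z: start August 12 <= August 26? ✓; start August 12 >= August 10? ✓; start August 12 <= August 16? ✓ → yes.
Result: D, H, S, Z.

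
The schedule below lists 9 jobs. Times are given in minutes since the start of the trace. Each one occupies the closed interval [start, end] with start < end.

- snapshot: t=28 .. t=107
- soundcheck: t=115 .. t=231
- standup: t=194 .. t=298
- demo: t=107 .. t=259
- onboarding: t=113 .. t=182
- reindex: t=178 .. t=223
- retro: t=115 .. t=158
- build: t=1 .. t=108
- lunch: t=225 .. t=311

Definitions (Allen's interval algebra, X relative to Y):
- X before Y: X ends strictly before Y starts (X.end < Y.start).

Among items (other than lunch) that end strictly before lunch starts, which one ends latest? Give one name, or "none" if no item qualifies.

reindex

Target lunch = [t=225, t=311].
build [t=1, t=108] → before → candidate.
demo [t=107, t=259] → overlaps → excluded.
onboarding [t=113, t=182] → before → candidate.
reindex [t=178, t=223] → before → candidate.
retro [t=115, t=158] → before → candidate.
snapshot [t=28, t=107] → before → candidate.
soundcheck [t=115, t=231] → overlaps → excluded.
standup [t=194, t=298] → overlaps → excluded.
Among candidates, latest end is t=223 → reindex.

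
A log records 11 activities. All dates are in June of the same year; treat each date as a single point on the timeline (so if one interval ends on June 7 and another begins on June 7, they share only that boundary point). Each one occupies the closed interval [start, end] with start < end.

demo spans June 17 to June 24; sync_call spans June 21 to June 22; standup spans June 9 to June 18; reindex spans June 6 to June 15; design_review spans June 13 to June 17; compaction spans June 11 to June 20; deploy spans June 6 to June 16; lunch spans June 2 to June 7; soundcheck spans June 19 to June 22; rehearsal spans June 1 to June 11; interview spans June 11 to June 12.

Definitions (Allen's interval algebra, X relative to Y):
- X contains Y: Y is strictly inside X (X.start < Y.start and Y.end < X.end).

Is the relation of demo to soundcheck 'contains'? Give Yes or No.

demo = [June 17, June 24], soundcheck = [June 19, June 22].
Actual relation of demo to soundcheck: contains.
Asked whether 'contains' holds → Yes.

Yes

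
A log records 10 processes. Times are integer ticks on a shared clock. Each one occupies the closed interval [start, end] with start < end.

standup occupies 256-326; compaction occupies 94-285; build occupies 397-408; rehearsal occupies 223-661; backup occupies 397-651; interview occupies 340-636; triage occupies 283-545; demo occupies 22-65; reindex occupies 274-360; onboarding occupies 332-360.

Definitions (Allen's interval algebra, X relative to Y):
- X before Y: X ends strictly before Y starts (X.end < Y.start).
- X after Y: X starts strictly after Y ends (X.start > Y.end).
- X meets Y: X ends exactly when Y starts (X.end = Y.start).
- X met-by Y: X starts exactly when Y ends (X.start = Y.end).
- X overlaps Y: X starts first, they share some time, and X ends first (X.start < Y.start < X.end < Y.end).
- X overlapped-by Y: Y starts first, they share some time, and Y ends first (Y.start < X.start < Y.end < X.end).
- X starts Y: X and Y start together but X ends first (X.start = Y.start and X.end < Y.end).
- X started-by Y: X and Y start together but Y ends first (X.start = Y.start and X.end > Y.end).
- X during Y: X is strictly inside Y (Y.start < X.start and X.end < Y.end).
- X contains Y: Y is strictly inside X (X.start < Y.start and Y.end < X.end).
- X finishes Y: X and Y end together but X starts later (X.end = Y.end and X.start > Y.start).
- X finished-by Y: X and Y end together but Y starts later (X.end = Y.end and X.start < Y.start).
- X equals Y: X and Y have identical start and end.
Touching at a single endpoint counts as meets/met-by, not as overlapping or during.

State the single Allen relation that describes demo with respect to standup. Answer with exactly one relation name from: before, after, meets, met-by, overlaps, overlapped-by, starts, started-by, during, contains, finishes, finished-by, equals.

before

demo = [22, 65]; standup = [256, 326].
Compare endpoints: demo.start < standup.start, demo.start < standup.end, demo.end < standup.start, demo.end < standup.end.
That pattern is 'before'.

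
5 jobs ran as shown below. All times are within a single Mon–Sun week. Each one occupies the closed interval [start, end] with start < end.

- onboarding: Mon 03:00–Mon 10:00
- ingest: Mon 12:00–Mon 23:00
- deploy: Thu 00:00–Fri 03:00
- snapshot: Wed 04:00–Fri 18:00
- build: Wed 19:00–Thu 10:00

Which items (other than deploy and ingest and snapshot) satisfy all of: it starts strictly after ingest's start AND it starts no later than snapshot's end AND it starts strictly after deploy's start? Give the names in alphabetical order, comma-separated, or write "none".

none

Conditions: its start is strictly after ingest's start (X.start > Mon 12:00) AND its start is no later than snapshot's end (X.start <= Fri 18:00) AND its start is strictly after deploy's start (X.start > Thu 00:00).
build: start Wed 19:00 > Mon 12:00? ✓; start Wed 19:00 <= Fri 18:00? ✓; start Wed 19:00 > Thu 00:00? ✗ → no.
onboarding: start Mon 03:00 > Mon 12:00? ✗; start Mon 03:00 <= Fri 18:00? ✓; start Mon 03:00 > Thu 00:00? ✗ → no.
Result: none.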